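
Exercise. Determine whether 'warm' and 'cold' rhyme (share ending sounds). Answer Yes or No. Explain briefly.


Rime (stressed vowel + following sounds) of 'warm': -arm = /ɔːrm/
Rime of 'cold': -old = /oʊld/
/ɔːrm/ and /oʊld/ are different ending sounds, so the words do not rhyme.

No


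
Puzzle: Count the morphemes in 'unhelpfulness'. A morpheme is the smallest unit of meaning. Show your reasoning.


Decomposition: un- (prefix) + help (root) + -ful (suffix) + -ness (suffix) = 4 morpheme(s)

4 morphemes


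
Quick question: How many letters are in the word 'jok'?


Spell out 'jok' and number each letter: j(1), o(2), k(3). Total: 3 letters.

3


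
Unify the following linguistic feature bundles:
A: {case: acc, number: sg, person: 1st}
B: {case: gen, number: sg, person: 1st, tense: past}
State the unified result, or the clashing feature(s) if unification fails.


Compare features:
case: A=acc vs B=gen -> CLASH
number: A=sg vs B=sg -> unified: sg
person: A=1st vs B=1st -> unified: 1st
tense: A=_ vs B=past -> unified: past
Clash detected on feature 'case' (acc vs gen); unification fails.

CLASH on 'case' (acc vs gen)


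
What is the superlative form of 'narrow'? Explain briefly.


Apply superlative formation (add -est): 'narrow' -> 'narrowest'.

narrowest


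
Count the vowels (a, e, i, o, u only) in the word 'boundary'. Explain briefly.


Vowels in 'boundary': o, u, a = 3 vowels.

3


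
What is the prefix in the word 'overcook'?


The word 'overcook' = 'over' (prefix) + 'cook' (root). The prefix is 'over'.

over


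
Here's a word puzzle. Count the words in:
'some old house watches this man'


Split into words: some | old | house | watches | this | man = 6 words.

6


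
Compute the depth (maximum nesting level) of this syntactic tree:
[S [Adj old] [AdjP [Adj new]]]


Count bracket nesting levels:
'[' at pos 0: depth = 1
'[' at pos 3: depth = 2
'[' at pos 13: depth = 2
'[' at pos 19: depth = 3
Maximum depth reached: 3

3


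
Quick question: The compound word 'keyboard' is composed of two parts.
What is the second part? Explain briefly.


Split 'keyboard' into 'key' + 'board'. The second part is 'board'.

board


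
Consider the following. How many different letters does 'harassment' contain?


Unique letters in 'harassment': {a, e, h, m, n, r, s, t} = 8 distinct letters.

8


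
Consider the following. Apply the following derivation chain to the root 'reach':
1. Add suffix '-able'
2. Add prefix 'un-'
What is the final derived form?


Step 1: Add suffix '-able' to 'reach' = 'reachable'
Step 2: Add prefix 'un-' to 'reachable' = 'unreachable'

unreachable


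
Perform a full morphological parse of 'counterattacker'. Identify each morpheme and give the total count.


Step 1: Identify prefix: 'counter' (meaning: against)
Step 2: Identify root: 'attack'
Step 3: Identify suffix(es): 'er'
Decomposition: counter- (prefix: against) + attack (root) + -er (suffix: one who)
Total morphemes: 3

3 morphemes (counter- (prefix: against) + attack (root) + -er (suffix: one who))


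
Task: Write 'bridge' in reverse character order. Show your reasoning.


Reverse 'bridge' character by character: 'egdirb'.

egdirb


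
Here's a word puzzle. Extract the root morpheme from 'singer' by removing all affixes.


Remove suffix '-er' from 'singer' to get root 'sing'.

sing


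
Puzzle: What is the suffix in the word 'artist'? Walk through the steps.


The word 'artist' = 'art' (root) + '-ist' (suffix). The suffix is '-ist'.

ist


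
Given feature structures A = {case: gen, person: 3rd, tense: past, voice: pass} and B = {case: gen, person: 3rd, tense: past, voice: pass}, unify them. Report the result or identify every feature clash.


Compare features:
case: A=gen vs B=gen -> unified: gen
person: A=3rd vs B=3rd -> unified: 3rd
tense: A=past vs B=past -> unified: past
voice: A=pass vs B=pass -> unified: pass
No clashes found.

Unified: {case: gen, person: 3rd, tense: past, voice: pass}


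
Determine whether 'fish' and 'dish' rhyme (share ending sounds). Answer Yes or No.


Rime (stressed vowel + following sounds) of 'fish': -ish = /ɪʃ/
Rime of 'dish': -ish = /ɪʃ/
/ɪʃ/ and /ɪʃ/ are the same ending sound, so the words rhyme.

Yes


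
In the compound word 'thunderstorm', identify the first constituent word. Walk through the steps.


Split 'thunderstorm' into 'thunder' + 'storm'. The first part is 'thunder'.

thunder


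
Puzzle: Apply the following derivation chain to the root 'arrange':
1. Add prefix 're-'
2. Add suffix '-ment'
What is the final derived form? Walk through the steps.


Step 1: Add prefix 're-' to 'arrange' = 'rearrange'
Step 2: Add suffix '-ment' to 'rearrange' = 'rearrangement'

rearrangement


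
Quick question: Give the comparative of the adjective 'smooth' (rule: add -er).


Apply comparative formation (add -er): 'smooth' -> 'smoother'.

smoother


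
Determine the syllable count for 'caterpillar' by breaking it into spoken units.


Break 'caterpillar' into syllables: cat-er-pil-lar -> cat | er | pil | lar = 4 syllables

4 syllables


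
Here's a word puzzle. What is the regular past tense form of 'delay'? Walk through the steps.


Apply rule: Add -ed. 'delay' becomes 'delayed'.

delayed


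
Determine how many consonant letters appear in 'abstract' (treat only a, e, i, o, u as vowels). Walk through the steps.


Consonants in 'abstract': b, s, t, r, c, t = 6 consonants.

6


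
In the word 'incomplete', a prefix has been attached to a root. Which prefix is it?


The word 'incomplete' = 'in' (prefix) + 'complete' (root). The prefix is 'in'.

in


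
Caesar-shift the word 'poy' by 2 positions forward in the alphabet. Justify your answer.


Shift each letter by 2: p -> r, o -> q, y -> a. Result: 'rqa'.

rqa


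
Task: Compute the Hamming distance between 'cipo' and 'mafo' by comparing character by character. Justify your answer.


Alignment:
Position 1: 'c' vs 'm' = DIFFER
Position 2: 'i' vs 'a' = DIFFER
Position 3: 'p' vs 'f' = DIFFER
Position 4: 'o' vs 'o' = match
Total differences: 3

3


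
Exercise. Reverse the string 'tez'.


Reverse 'tez' character by character: 'zet'.

zet


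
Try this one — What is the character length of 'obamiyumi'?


Spell out 'obamiyumi' and number each letter: o(1), b(2), a(3), m(4), i(5), y(6), u(7), m(8), i(9). Total: 9 letters.

9


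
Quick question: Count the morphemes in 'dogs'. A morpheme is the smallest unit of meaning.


Decomposition: dog (root) + -s (plural) = 2 morpheme(s)

2 morphemes


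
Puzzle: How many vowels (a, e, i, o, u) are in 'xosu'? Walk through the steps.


Vowels in 'xosu': o, u = 2 vowels.

2


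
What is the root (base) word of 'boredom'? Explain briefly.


Remove suffix '-dom' from 'boredom' to get root 'bore'.

bore


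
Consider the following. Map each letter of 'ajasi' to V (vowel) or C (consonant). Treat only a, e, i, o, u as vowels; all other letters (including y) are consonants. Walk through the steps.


Letter mapping: a = V, j = C, a = V, s = C, i = V.

VCVCV


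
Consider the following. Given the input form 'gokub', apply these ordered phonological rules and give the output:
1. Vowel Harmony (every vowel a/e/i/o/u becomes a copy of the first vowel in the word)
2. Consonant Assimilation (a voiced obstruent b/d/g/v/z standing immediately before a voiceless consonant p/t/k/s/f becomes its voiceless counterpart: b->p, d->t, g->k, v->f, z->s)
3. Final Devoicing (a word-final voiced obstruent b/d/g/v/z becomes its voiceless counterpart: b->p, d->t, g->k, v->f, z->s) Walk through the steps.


Starting form: 'gokub'
Rule 1: Vowel Harmony: all vowels become 'o' (matching first vowel). 'gokub' -> 'gokob'
Rule 2: Consonant Assimilation: no voiced obstruent (b/d/g/v/z) stands immediately before a voiceless consonant (p/t/k/s/f). No change.
Rule 3: Final Devoicing: word-final voiced obstruent 'b' becomes voiceless 'p'. 'gokob' -> 'gokop'
Final form: 'gokop'

gokop


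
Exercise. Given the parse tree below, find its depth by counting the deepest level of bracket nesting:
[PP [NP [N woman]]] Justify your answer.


Count bracket nesting levels:
'[' at pos 0: depth = 1
'[' at pos 4: depth = 2
'[' at pos 8: depth = 3
Maximum depth reached: 3

3


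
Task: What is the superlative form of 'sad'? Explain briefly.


Apply superlative formation (double final consonant, add -est): 'sad' -> 'saddest'.

saddest


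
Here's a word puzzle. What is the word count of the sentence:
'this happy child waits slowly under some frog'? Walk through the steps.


Split into words: this | happy | child | waits | slowly | under | some | frog = 8 words.

8


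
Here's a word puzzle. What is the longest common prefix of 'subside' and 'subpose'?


Compare from the start: 3 characters match: 'sub'. Mismatch at position 4: 's' vs 'p'.

sub


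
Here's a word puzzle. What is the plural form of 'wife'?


Apply rule: Change -fe to -ves. 'wife' becomes 'wives'.

wives


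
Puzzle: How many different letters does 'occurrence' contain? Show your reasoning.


Unique letters in 'occurrence': {c, e, n, o, r, u} = 6 distinct letters.

6


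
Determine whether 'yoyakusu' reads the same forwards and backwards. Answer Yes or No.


Forward: 'yoyakusu'
Reversed: 'usukayoy'
They differ.

No


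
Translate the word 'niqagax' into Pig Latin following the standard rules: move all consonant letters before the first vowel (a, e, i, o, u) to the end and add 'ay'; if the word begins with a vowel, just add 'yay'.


'niqagax': move consonant cluster 'n' to end and add 'ay': 'iqagaxnay'.

iqagaxnay


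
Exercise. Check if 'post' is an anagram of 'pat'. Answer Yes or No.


Sorted letters of 'post': 'opst'
Sorted letters of 'pat': 'apt'
They do not match.

No


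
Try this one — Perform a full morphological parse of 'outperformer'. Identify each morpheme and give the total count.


Step 1: Identify prefix: 'out' (meaning: surpass)
Step 2: Identify root: 'perform'
Step 3: Identify suffix(es): 'er'
Decomposition: out- (prefix: surpass) + perform (root) + -er (suffix: one who)
Total morphemes: 3

3 morphemes (out- (prefix: surpass) + perform (root) + -er (suffix: one who))


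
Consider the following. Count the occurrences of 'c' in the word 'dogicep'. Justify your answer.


Letter 'c' in 'dogicep': found at position(s) 5 = 1 occurrence(s).

1


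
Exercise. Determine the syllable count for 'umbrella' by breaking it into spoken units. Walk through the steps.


Break 'umbrella' into syllables: um-brel-la -> um | brel | la = 3 syllables

3 syllables


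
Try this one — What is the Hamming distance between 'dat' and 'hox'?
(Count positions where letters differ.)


Alignment:
Position 1: 'd' vs 'h' = DIFFER
Position 2: 'a' vs 'o' = DIFFER
Position 3: 't' vs 'x' = DIFFER
Total differences: 3

3


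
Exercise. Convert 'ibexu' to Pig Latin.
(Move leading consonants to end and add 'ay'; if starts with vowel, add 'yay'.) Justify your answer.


'ibexu' starts with a vowel, so add 'yay': 'ibexuyay'.

ibexuyay


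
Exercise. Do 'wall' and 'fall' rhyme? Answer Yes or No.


Rime (stressed vowel + following sounds) of 'wall': -all = /ɔːl/
Rime of 'fall': -all = /ɔːl/
/ɔːl/ and /ɔːl/ are the same ending sound, so the words rhyme.

Yes


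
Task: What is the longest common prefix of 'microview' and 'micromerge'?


Compare from the start: 5 characters match: 'micro'. Mismatch at position 6: 'v' vs 'm'.

micro


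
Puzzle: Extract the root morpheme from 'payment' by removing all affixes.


Remove suffix '-ment' from 'payment' to get root 'pay'.

pay


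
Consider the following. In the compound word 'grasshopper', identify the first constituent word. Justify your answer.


Split 'grasshopper' into 'grass' + 'hopper'. The first part is 'grass'.

grass


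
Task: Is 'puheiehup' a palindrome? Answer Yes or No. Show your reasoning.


Forward: 'puheiehup'
Reversed: 'puheiehup'
They are identical.

Yes


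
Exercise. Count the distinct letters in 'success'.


Unique letters in 'success': {c, e, s, u} = 4 distinct letters.

4


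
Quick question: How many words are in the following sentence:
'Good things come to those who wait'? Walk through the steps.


Split into words: Good | things | come | to | those | who | wait = 7 words.

7


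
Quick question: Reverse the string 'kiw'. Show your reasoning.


Reverse 'kiw' character by character: 'wik'.

wik


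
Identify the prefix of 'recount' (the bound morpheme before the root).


The word 'recount' = 're' (prefix) + 'count' (root). The prefix is 're'.

re


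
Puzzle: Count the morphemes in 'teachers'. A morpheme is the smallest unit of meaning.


Decomposition: teach (root) + -er (suffix) + -s (plural) = 3 morpheme(s)

3 morphemes


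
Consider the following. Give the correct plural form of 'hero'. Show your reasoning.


Apply rule: Add -es (consonant + o). 'hero' becomes 'heroes'.

heroes


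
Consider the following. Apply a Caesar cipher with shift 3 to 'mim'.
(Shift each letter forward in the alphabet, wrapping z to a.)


Shift each letter by 3: m -> p, i -> l, m -> p. Result: 'plp'.

plp


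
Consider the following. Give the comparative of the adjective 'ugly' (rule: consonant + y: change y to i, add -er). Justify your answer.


Apply comparative formation (consonant + y: change y to i, add -er): 'ugly' -> 'uglier'.

uglier


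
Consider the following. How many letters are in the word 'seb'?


Spell out 'seb' and number each letter: s(1), e(2), b(3). Total: 3 letters.

3


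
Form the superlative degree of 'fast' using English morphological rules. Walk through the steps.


Apply superlative formation (add -est): 'fast' -> 'fastest'.

fastest


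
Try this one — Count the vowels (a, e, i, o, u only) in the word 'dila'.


Vowels in 'dila': i, a = 2 vowels.

2


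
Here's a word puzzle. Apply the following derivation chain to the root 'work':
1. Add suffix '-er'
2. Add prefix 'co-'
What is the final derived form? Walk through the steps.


Step 1: Add suffix '-er' to 'work' = 'worker'
Step 2: Add prefix 'co-' to 'worker' = 'coworker'

coworker


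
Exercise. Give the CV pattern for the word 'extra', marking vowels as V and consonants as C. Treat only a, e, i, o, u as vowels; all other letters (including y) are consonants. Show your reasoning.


Letter mapping: e = V, x = C, t = C, r = C, a = V.

VCCCV


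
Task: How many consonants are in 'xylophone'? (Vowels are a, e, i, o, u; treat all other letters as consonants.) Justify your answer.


Consonants in 'xylophone': x, y, l, p, h, n = 6 consonants.

6


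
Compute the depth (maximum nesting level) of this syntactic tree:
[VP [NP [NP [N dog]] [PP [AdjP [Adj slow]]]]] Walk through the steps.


Count bracket nesting levels:
'[' at pos 0: depth = 1
'[' at pos 4: depth = 2
'[' at pos 8: depth = 3
'[' at pos 12: depth = 4
'[' at pos 21: depth = 3
'[' at pos 25: depth = 4
'[' at pos 31: depth = 5
Maximum depth reached: 5

5


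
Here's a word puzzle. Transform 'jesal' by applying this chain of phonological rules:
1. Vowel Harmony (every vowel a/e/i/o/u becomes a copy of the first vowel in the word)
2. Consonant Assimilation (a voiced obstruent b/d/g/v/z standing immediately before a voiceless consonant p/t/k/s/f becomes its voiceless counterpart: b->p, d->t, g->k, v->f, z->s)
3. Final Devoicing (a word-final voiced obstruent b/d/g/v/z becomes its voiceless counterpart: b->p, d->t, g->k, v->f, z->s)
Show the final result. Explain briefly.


Starting form: 'jesal'
Rule 1: Vowel Harmony: all vowels become 'e' (matching first vowel). 'jesal' -> 'jesel'
Rule 2: Consonant Assimilation: no voiced obstruent (b/d/g/v/z) stands immediately before a voiceless consonant (p/t/k/s/f). No change.
Rule 3: Final Devoicing: final consonant 'l' is not one of the voiced obstruents b/d/g/v/z. No change.
Final form: 'jesel'

jesel


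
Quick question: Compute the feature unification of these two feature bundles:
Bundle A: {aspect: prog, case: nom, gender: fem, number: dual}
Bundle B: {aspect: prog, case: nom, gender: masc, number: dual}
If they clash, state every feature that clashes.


Compare features:
aspect: A=prog vs B=prog -> unified: prog
case: A=nom vs B=nom -> unified: nom
gender: A=fem vs B=masc -> CLASH
number: A=dual vs B=dual -> unified: dual
Clash detected on feature 'gender' (fem vs masc); unification fails.

CLASH on 'gender' (fem vs masc)


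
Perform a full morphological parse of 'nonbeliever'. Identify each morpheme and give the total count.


Step 1: Identify prefix: 'non' (meaning: not)
Step 2: Identify root: 'believe'
Step 3: Identify suffix(es): 'er'
Decomposition: non- (prefix: not) + believe (root) + -er (suffix: one who)
Total morphemes: 3

3 morphemes (non- (prefix: not) + believe (root) + -er (suffix: one who))


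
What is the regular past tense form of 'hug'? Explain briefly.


Apply rule: Double final consonant and add -ed. 'hug' becomes 'hugged'.

hugged


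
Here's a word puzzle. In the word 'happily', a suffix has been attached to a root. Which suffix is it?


The word 'happily' = 'happy' (root) + '-ly' (suffix). The suffix is '-ly'.

ly


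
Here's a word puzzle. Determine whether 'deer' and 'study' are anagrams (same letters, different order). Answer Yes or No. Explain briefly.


Sorted letters of 'deer': 'deer'
Sorted letters of 'study': 'dstuy'
They do not match.

No


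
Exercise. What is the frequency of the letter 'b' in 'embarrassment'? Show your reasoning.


Letter 'b' in 'embarrassment': found at position(s) 3 = 1 occurrence(s).

1


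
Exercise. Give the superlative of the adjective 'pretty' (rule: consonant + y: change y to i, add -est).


Apply superlative formation (consonant + y: change y to i, add -est): 'pretty' -> 'prettiest'.

prettiest


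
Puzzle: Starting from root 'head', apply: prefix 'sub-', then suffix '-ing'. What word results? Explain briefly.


Step 1: Add prefix 'sub-' to 'head' = 'subhead'
Step 2: Add suffix '-ing' to 'subhead' = 'subheading'

subheading


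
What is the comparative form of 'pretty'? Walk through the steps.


Apply comparative formation (consonant + y: change y to i, add -er): 'pretty' -> 'prettier'.

prettier


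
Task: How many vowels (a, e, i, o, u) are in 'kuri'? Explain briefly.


Vowels in 'kuri': u, i = 2 vowels.

2


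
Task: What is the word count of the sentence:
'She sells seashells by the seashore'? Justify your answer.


Split into words: She | sells | seashells | by | the | seashore = 6 words.

6


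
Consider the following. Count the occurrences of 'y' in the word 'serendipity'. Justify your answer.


Letter 'y' in 'serendipity': found at position(s) 11 = 1 occurrence(s).

1


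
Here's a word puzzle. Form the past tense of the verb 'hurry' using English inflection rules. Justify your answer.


Apply rule: Change -y to -ied. 'hurry' becomes 'hurried'.

hurried


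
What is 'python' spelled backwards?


Reverse 'python' character by character: 'nohtyp'.

nohtyp


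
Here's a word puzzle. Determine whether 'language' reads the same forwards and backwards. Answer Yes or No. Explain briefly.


Forward: 'language'
Reversed: 'egaugnal'
They differ.

No


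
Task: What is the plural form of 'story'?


Apply rule: Change -y to -ies (consonant + y). 'story' becomes 'stories'.

stories


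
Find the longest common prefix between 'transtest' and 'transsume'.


Compare from the start: 5 characters match: 'trans'. Mismatch at position 6: 't' vs 's'.

trans


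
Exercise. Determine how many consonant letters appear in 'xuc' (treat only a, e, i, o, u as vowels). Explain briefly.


Consonants in 'xuc': x, c = 2 consonants.

2


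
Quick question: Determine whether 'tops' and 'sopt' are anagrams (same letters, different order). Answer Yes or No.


Sorted letters of 'tops': 'opst'
Sorted letters of 'sopt': 'opst'
They match.

Yes


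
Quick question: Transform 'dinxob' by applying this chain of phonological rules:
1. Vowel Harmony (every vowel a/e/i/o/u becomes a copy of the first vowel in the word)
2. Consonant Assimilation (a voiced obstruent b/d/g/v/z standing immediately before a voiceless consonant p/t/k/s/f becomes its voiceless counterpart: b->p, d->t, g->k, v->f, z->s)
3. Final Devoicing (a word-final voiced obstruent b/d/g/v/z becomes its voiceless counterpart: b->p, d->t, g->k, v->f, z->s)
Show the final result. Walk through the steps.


Starting form: 'dinxob'
Rule 1: Vowel Harmony: all vowels become 'i' (matching first vowel). 'dinxob' -> 'dinxib'
Rule 2: Consonant Assimilation: no voiced obstruent (b/d/g/v/z) stands immediately before a voiceless consonant (p/t/k/s/f). No change.
Rule 3: Final Devoicing: word-final voiced obstruent 'b' becomes voiceless 'p'. 'dinxib' -> 'dinxip'
Final form: 'dinxip'

dinxip


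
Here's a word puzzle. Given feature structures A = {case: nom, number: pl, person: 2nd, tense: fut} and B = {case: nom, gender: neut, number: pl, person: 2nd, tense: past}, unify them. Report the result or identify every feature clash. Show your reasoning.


Compare features:
case: A=nom vs B=nom -> unified: nom
gender: A=_ vs B=neut -> unified: neut
number: A=pl vs B=pl -> unified: pl
person: A=2nd vs B=2nd -> unified: 2nd
tense: A=fut vs B=past -> CLASH
Clash detected on feature 'tense' (fut vs past); unification fails.

CLASH on 'tense' (fut vs past)


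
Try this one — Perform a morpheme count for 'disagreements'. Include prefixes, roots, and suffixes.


Decomposition: dis- (prefix) + agree (root) + -ment (suffix) + -s (plural) = 4 morpheme(s)

4 morphemes


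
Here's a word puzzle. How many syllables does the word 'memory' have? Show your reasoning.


Break 'memory' into syllables: mem-o-ry -> mem | o | ry = 3 syllables

3 syllables


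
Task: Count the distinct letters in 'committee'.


Unique letters in 'committee': {c, e, i, m, o, t} = 6 distinct letters.

6


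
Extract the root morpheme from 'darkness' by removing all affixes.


Remove suffix '-ness' from 'darkness' to get root 'dark'.

dark


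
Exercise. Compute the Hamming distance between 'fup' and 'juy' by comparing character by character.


Alignment:
Position 1: 'f' vs 'j' = DIFFER
Position 2: 'u' vs 'u' = match
Position 3: 'p' vs 'y' = DIFFER
Total differences: 2

2


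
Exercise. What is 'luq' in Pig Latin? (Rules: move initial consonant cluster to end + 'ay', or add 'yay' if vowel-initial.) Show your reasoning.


'luq': move consonant cluster 'l' to end and add 'ay': 'uqlay'.

uqlay


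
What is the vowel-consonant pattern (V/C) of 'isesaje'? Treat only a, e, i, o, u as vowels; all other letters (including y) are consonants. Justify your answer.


Letter mapping: i = V, s = C, e = V, s = C, a = V, j = C, e = V.

VCVCVCV


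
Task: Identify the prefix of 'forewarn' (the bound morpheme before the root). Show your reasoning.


The word 'forewarn' = 'fore' (prefix) + 'warn' (root). The prefix is 'fore'.

fore


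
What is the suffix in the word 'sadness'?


The word 'sadness' = 'sad' (root) + '-ness' (suffix). The suffix is '-ness'.

ness


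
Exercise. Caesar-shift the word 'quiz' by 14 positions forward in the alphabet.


Shift each letter by 14: q -> e, u -> i, i -> w, z -> n. Result: 'eiwn'.

eiwn


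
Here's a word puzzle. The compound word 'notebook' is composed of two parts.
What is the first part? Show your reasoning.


Split 'notebook' into 'note' + 'book'. The first part is 'note'.

note


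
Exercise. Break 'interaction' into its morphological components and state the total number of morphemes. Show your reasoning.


Step 1: Identify prefix: 'inter' (meaning: between)
Step 2: Identify root: 'act'
Step 3: Identify suffix(es): 'ion'
Decomposition: inter- (prefix: between) + act (root) + -ion (suffix: act of)
Total morphemes: 3

3 morphemes (inter- (prefix: between) + act (root) + -ion (suffix: act of))


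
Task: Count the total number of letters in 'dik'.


Spell out 'dik' and number each letter: d(1), i(2), k(3). Total: 3 letters.

3


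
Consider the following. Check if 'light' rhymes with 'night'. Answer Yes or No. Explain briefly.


Rime (stressed vowel + following sounds) of 'light': -ight = /aɪt/
Rime of 'night': -ight = /aɪt/
/aɪt/ and /aɪt/ are the same ending sound, so the words rhyme.

Yes


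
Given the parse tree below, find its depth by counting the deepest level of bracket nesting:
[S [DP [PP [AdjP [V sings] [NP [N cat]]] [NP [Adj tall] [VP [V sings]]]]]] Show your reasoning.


Count bracket nesting levels:
'[' at pos 0: depth = 1
'[' at pos 3: depth = 2
'[' at pos 7: depth = 3
'[' at pos 11: depth = 4
'[' at pos 17: depth = 5
'[' at pos 27: depth = 5
'[' at pos 31: depth = 6
'[' at pos 41: depth = 4
'[' at pos 45: depth = 5
'[' at pos 56: depth = 5
'[' at pos 60: depth = 6
Maximum depth reached: 6

6


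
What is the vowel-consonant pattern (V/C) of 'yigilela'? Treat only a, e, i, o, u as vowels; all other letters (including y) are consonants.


Letter mapping: y = C, i = V, g = C, i = V, l = C, e = V, l = C, a = V.

CVCVCVCV


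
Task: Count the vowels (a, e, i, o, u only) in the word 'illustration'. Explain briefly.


Vowels in 'illustration': i, u, a, i, o = 5 vowels.

5


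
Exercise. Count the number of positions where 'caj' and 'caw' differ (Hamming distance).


Alignment:
Position 1: 'c' vs 'c' = match
Position 2: 'a' vs 'a' = match
Position 3: 'j' vs 'w' = DIFFER
Total differences: 1

1


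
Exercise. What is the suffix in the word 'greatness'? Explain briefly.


The word 'greatness' = 'great' (root) + '-ness' (suffix). The suffix is '-ness'.

ness


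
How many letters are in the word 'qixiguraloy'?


Spell out 'qixiguraloy' and number each letter: q(1), i(2), x(3), i(4), g(5), u(6), r(7), a(8), l(9), o(10), y(11). Total: 11 letters.

11


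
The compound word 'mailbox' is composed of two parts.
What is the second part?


Split 'mailbox' into 'mail' + 'box'. The second part is 'box'.

box


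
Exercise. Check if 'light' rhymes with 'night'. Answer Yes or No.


Rime (stressed vowel + following sounds) of 'light': -ight = /aɪt/
Rime of 'night': -ight = /aɪt/
/aɪt/ and /aɪt/ are the same ending sound, so the words rhyme.

Yes


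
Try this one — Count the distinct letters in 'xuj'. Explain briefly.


Unique letters in 'xuj': {j, u, x} = 3 distinct letters.

3


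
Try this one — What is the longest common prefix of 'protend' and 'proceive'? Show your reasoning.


Compare from the start: 3 characters match: 'pro'. Mismatch at position 4: 't' vs 'c'.

pro


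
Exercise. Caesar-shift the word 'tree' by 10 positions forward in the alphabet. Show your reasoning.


Shift each letter by 10: t -> d, r -> b, e -> o, e -> o. Result: 'dboo'.

dboo


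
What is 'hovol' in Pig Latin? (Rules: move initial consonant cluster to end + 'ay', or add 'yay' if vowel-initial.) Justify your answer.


'hovol': move consonant cluster 'h' to end and add 'ay': 'ovolhay'.

ovolhay


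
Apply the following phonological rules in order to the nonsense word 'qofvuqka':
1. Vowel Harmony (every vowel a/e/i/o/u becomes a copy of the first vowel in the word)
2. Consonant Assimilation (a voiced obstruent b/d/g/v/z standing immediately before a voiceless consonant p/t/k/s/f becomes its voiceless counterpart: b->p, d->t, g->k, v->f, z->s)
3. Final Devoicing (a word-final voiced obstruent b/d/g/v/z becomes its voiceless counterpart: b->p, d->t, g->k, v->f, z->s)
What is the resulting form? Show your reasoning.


Starting form: 'qofvuqka'
Rule 1: Vowel Harmony: all vowels become 'o' (matching first vowel). 'qofvuqka' -> 'qofvoqko'
Rule 2: Consonant Assimilation: no voiced obstruent (b/d/g/v/z) stands immediately before a voiceless consonant (p/t/k/s/f). No change.
Rule 3: Final Devoicing: the word ends in the vowel 'o', not a consonant. No change.
Final form: 'qofvoqko'

qofvoqko


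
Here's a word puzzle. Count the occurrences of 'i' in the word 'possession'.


Letter 'i' in 'possession': found at position(s) 8 = 1 occurrence(s).

1


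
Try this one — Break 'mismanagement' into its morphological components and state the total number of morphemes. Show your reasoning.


Step 1: Identify prefix: 'mis' (meaning: wrongly)
Step 2: Identify root: 'manage'
Step 3: Identify suffix(es): 'ment'
Decomposition: mis- (prefix: wrongly) + manage (root) + -ment (suffix: action/result)
Total morphemes: 3

3 morphemes (mis- (prefix: wrongly) + manage (root) + -ment (suffix: action/result))


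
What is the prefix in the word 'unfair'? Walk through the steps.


The word 'unfair' = 'un' (prefix) + 'fair' (root). The prefix is 'un'.

un


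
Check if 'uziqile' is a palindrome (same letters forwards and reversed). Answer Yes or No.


Forward: 'uziqile'
Reversed: 'eliqizu'
They differ.

No


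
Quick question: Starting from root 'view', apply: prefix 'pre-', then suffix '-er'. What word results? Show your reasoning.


Step 1: Add prefix 'pre-' to 'view' = 'preview'
Step 2: Add suffix '-er' to 'preview' = 'previewer'

previewer


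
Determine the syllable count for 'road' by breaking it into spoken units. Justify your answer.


Break 'road' into syllables: road -> road = 1 syllable

1 syllable


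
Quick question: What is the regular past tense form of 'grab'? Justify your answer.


Apply rule: Double final consonant and add -ed. 'grab' becomes 'grabbed'.

grabbed


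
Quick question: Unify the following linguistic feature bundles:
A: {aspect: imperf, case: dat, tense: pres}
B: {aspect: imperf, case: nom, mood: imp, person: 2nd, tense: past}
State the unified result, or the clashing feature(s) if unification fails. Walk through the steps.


Compare features:
aspect: A=imperf vs B=imperf -> unified: imperf
case: A=dat vs B=nom -> CLASH
mood: A=_ vs B=imp -> unified: imp
person: A=_ vs B=2nd -> unified: 2nd
tense: A=pres vs B=past -> CLASH
Clashes detected on features 'case' (dat vs nom) and 'tense' (pres vs past); unification fails.

CLASH on 'case' (dat vs nom) and 'tense' (pres vs past)


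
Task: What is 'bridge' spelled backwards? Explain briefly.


Reverse 'bridge' character by character: 'egdirb'.

egdirb


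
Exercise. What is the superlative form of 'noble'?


Apply superlative formation (ends in e: add -st): 'noble' -> 'noblest'.

noblest


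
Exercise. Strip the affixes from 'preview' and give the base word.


Remove prefix 'pre' from 'preview' to get root 'view'.

view


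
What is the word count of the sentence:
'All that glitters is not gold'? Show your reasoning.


Split into words: All | that | glitters | is | not | gold = 6 words.

6


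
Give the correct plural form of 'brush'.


Apply rule: Add -es (sibilant/fricative ending). 'brush' becomes 'brushes'.

brushes


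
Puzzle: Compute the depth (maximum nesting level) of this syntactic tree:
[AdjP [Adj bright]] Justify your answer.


Count bracket nesting levels:
'[' at pos 0: depth = 1
'[' at pos 6: depth = 2
Maximum depth reached: 2

2


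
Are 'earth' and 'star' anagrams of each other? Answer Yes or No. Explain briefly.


Sorted letters of 'earth': 'aehrt'
Sorted letters of 'star': 'arst'
They do not match.

No


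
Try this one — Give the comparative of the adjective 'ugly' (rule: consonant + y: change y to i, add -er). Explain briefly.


Apply comparative formation (consonant + y: change y to i, add -er): 'ugly' -> 'uglier'.

uglier


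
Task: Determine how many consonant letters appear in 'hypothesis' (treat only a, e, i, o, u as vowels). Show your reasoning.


Consonants in 'hypothesis': h, y, p, t, h, s, s = 7 consonants.

7


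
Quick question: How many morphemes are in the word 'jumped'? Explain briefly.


Decomposition: jump (root) + -ed (suffix) = 2 morpheme(s)

2 morphemes


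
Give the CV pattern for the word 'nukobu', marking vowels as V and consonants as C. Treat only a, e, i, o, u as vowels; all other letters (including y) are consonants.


Letter mapping: n = C, u = V, k = C, o = V, b = C, u = V.

CVCVCV


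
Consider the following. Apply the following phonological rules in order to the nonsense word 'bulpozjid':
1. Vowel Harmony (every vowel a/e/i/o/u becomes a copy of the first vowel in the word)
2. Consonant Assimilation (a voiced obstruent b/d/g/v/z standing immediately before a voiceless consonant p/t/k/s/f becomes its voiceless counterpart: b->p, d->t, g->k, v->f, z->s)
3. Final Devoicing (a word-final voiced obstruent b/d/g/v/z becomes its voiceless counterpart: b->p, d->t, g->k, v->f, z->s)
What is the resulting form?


Starting form: 'bulpozjid'
Rule 1: Vowel Harmony: all vowels become 'u' (matching first vowel). 'bulpozjid' -> 'bulpuzjud'
Rule 2: Consonant Assimilation: no voiced obstruent (b/d/g/v/z) stands immediately before a voiceless consonant (p/t/k/s/f). No change.
Rule 3: Final Devoicing: word-final voiced obstruent 'd' becomes voiceless 't'. 'bulpuzjud' -> 'bulpuzjut'
Final form: 'bulpuzjut'

bulpuzjut


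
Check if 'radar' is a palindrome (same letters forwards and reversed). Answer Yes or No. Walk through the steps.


Forward: 'radar'
Reversed: 'radar'
They are identical.

Yes


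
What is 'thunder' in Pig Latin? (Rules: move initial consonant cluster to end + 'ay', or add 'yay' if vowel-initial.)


'thunder': move consonant cluster 'th' to end and add 'ay': 'underthay'.

underthay


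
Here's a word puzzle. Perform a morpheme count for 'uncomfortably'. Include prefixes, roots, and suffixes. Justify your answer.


Decomposition: un- (prefix) + comfort (root) + -able (suffix) + -ly (suffix) = 4 morpheme(s)

4 morphemes


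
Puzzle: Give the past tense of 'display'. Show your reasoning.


Apply rule: Add -ed. 'display' becomes 'displayed'.

displayed


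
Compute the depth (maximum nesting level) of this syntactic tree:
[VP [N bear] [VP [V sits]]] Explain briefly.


Count bracket nesting levels:
'[' at pos 0: depth = 1
'[' at pos 4: depth = 2
'[' at pos 13: depth = 2
'[' at pos 17: depth = 3
Maximum depth reached: 3

3


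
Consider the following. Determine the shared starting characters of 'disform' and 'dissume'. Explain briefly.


Compare from the start: 3 characters match: 'dis'. Mismatch at position 4: 'f' vs 's'.

dis


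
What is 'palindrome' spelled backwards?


Reverse 'palindrome' character by character: 'emordnilap'.

emordnilap


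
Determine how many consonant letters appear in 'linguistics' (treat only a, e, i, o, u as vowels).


Consonants in 'linguistics': l, n, g, s, t, c, s = 7 consonants.

7


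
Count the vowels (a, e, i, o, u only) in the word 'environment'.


Vowels in 'environment': e, i, o, e = 4 vowels.

4


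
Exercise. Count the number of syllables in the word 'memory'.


Break 'memory' into syllables: mem-o-ry -> mem | o | ry = 3 syllables

3 syllables


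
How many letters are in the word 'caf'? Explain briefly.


Spell out 'caf' and number each letter: c(1), a(2), f(3). Total: 3 letters.

3


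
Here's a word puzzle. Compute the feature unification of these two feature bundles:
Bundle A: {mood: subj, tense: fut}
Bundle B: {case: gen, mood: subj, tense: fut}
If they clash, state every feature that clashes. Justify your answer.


Compare features:
case: A=_ vs B=gen -> unified: gen
mood: A=subj vs B=subj -> unified: subj
tense: A=fut vs B=fut -> unified: fut
No clashes found.

Unified: {case: gen, mood: subj, tense: fut}


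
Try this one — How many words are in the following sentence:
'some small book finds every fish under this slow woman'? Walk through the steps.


Split into words: some | small | book | finds | every | fish | under | this | slow | woman = 10 words.

10


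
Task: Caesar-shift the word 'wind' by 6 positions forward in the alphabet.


Shift each letter by 6: w -> c, i -> o, n -> t, d -> j. Result: 'cotj'.

cotj


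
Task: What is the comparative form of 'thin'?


Apply comparative formation (double final consonant, add -er): 'thin' -> 'thinner'.

thinner


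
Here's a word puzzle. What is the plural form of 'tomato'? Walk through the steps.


Apply rule: Add -es (consonant + o). 'tomato' becomes 'tomatoes'.

tomatoes


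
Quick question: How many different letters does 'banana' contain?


Unique letters in 'banana': {a, b, n} = 3 distinct letters.

3


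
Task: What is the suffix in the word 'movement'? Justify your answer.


The word 'movement' = 'move' (root) + '-ment' (suffix). The suffix is '-ment'.

ment


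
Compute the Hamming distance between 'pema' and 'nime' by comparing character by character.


Alignment:
Position 1: 'p' vs 'n' = DIFFER
Position 2: 'e' vs 'i' = DIFFER
Position 3: 'm' vs 'm' = match
Position 4: 'a' vs 'e' = DIFFER
Total differences: 3

3


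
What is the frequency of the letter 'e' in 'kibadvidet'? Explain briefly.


Letter 'e' in 'kibadvidet': found at position(s) 9 = 1 occurrence(s).

1


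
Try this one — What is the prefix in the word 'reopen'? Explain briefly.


The word 'reopen' = 're' (prefix) + 'open' (root). The prefix is 're'.

re


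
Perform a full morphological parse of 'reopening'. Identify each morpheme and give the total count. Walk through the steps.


Step 1: Identify prefix: 're' (meaning: again)
Step 2: Identify root: 'open'
Step 3: Identify suffix(es): 'ing'
Decomposition: re- (prefix: again) + open (root) + -ing (suffix: ongoing action)
Total morphemes: 3

3 morphemes (re- (prefix: again) + open (root) + -ing (suffix: ongoing action))


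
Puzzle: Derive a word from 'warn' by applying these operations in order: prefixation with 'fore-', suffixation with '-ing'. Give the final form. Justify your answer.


Step 1: Add prefix 'fore-' to 'warn' = 'forewarn'
Step 2: Add suffix '-ing' to 'forewarn' = 'forewarning'

forewarning


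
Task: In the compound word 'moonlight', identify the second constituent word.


Split 'moonlight' into 'moon' + 'light'. The second part is 'light'.

light


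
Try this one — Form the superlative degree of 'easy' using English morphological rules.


Apply superlative formation (consonant + y: change y to i, add -est): 'easy' -> 'easiest'.

easiest


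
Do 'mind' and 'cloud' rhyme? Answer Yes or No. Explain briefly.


Rime (stressed vowel + following sounds) of 'mind': -ind = /aɪnd/
Rime of 'cloud': -oud = /aʊd/
/aɪnd/ and /aʊd/ are different ending sounds, so the words do not rhyme.

No


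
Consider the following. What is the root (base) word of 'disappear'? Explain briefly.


Remove prefix 'dis' from 'disappear' to get root 'appear'.

appear


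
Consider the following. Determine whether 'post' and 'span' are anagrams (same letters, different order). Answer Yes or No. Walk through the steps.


Sorted letters of 'post': 'opst'
Sorted letters of 'span': 'anps'
They do not match.

No


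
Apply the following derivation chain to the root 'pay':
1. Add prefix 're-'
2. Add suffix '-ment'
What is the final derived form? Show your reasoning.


Step 1: Add prefix 're-' to 'pay' = 'repay'
Step 2: Add suffix '-ment' to 'repay' = 'repayment'

repayment


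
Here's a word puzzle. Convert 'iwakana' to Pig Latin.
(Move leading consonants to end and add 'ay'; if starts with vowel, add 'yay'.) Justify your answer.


'iwakana' starts with a vowel, so add 'yay': 'iwakanayay'.

iwakanayay


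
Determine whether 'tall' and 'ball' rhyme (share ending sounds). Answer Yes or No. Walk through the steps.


Rime (stressed vowel + following sounds) of 'tall': -all = /ɔːl/
Rime of 'ball': -all = /ɔːl/
/ɔːl/ and /ɔːl/ are the same ending sound, so the words rhyme.

Yes
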